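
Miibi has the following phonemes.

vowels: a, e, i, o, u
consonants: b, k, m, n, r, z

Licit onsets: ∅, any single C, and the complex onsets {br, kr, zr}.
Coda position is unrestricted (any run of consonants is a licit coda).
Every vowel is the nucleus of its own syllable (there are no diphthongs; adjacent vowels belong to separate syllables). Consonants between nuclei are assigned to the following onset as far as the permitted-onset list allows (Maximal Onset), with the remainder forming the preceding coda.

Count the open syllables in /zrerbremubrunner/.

The vowels are e, e, u, u, e — 5 nuclei, so 5 syllables.
V1 /e/ – V2 /e/: /rbr/ — longest licit onset from the right is /br/, leaving /r/ as coda.
V2 /e/ – V3 /u/: /m/ → onset of the next syllable (single consonants are always licit onsets).
V3 /u/ – V4 /u/: cluster /br/ — /br/ is itself a permitted onset, so the whole cluster goes right; preceding coda = ∅.
V4 /u/ – V5 /e/: /nn/; trying suffixes from longest down, /n/ is the first permitted one, so coda /n/ | onset /n/.
Putting it together: zrer.bre.mu.brun.ner.
Classifying each syllable: /zrer/ (closed), /bre/ (open), /mu/ (open), /brun/ (closed), /ner/ (closed).
Open syllables: 2.

2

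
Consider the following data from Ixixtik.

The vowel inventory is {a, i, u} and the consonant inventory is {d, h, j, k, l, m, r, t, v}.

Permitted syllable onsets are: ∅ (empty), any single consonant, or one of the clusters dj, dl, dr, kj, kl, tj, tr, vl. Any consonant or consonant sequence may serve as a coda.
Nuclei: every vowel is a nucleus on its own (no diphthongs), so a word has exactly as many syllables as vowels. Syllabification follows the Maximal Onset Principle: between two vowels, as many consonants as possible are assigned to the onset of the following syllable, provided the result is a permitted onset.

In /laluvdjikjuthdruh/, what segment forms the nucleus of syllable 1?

The vowels are a, u, i, u, u — 5 nuclei, so 5 syllables.
The first nucleus (vowel 1 from the left) is /a/.

a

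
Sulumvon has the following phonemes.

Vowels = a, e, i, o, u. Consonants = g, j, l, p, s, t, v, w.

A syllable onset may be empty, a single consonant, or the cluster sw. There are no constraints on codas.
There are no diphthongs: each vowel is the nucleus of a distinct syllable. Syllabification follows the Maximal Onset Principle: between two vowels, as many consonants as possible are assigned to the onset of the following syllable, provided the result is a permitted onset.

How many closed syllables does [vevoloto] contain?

0

The vowels are e, o, o, o — 4 nuclei, so 4 syllables.
V1 /e/ – V2 /o/: /v/ → onset of the next syllable (single consonants are always licit onsets).
V2 /o/ – V3 /o/: /l/ → onset of the next syllable (single consonants are always licit onsets).
V3 /o/ – V4 /o/: just /t/ — single C goes to the following onset.
Result: ve.vo.lo.to.
Classifying each syllable: /ve/ (open), /vo/ (open), /lo/ (open), /to/ (open).
Closed syllables: 0.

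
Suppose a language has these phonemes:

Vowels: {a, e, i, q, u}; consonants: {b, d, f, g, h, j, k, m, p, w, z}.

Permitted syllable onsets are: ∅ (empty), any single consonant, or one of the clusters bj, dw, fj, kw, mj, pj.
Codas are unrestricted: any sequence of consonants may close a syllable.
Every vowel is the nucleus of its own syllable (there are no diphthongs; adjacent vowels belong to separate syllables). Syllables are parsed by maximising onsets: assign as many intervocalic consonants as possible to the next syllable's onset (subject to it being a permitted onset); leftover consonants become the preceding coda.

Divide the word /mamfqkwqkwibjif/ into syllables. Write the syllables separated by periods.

Nuclei (vowels): a, q, q, i, i → 5 syllables.
V1 /a/ – V2 /q/: /mf/ splits as /m/ + /f/ (/f/ is the longest suffix that is a licit onset).
V2 /q/ – V3 /q/: /kw/ — entire cluster is a permitted onset → onset /kw/, coda ∅.
V3 /q/ – V4 /i/: cluster /kw/ — /kw/ is itself a permitted onset, so the whole cluster goes right; preceding coda = ∅.
V4 /i/ – V5 /i/: /bj/ is a licit onset in full, so it all attaches to the next syllable.

mam.fq.kwq.kwi.bjif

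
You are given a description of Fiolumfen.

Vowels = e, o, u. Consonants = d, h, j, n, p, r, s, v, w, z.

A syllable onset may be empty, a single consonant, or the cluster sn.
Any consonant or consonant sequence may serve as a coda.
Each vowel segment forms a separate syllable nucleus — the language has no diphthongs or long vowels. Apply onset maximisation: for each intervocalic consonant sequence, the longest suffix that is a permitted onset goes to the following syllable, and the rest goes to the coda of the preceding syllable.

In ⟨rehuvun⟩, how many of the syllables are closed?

Vowels present: e, u, u; each is a nucleus, giving 3 syllables.
Between /e/ (V1) and /u/ (V2): /h/ → onset of the next syllable (single consonants are always licit onsets).
Between /u/ (V2) and /u/ (V3): /v/ → onset of the next syllable (single consonants are always licit onsets).
So the parse is re.hu.vun.
Classifying each syllable: /re/ (open), /hu/ (open), /vun/ (closed).
Closed syllables: 1.

1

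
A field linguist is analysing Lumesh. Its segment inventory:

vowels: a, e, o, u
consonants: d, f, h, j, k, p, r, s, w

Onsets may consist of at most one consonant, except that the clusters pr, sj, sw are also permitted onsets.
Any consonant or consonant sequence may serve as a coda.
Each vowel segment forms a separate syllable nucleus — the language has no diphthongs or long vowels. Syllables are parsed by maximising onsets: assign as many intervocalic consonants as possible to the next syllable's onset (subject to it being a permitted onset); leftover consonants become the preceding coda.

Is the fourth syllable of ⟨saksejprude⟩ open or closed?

open

Vowels present: a, e, u, e; each is a nucleus, giving 4 syllables.
Between /a/ (V1) and /e/ (V2): cluster /ks/ — the longest permitted-onset suffix is /s/; onset = /s/, preceding coda = /k/.
Between /e/ (V2) and /u/ (V3): /jpr/; trying suffixes from longest down, /pr/ is the first permitted one, so coda /j/ | onset /pr/.
Between /u/ (V3) and /e/ (V4): /d/ is a single consonant, so it becomes the next onset.
Syllabification: sak.sej.pru.de.
Syllable 4 is /de/; it ends in its nucleus with no coda, so it is open.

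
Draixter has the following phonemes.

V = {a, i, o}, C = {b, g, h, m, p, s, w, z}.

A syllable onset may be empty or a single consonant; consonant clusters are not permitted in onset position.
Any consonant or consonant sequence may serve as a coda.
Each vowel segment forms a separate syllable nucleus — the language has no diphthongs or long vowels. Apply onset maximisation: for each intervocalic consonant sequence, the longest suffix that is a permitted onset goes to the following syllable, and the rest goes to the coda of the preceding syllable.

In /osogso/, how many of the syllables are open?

Nuclei (vowels): o, o, o → 3 syllables.
/o…o/ gap (V1→V2): /s/ → onset of the next syllable (single consonants are always licit onsets).
/o…o/ gap (V2→V3): /gs/ splits as /g/ + /s/ (/s/ is the longest suffix that is a licit onset).
Syllabification: o.sog.so.
Classifying each syllable: /o/ (open), /sog/ (closed), /so/ (open).
Open syllables: 2.

2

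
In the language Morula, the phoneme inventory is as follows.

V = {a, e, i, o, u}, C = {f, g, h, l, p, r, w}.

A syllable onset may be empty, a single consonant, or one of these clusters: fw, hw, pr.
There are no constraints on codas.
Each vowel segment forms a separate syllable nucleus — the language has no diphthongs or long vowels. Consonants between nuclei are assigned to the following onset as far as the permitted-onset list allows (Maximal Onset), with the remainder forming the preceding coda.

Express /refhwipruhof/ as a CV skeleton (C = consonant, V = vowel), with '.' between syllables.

The vowels are e, i, u, o — 4 nuclei, so 4 syllables.
/e…i/ gap (V1→V2): /fhw/ splits as /f/ + /hw/ (/hw/ is the longest suffix that is a licit onset).
/i…u/ gap (V2→V3): /pr/ — entire cluster is a permitted onset → onset /pr/, coda ∅.
/u…o/ gap (V3→V4): just /h/ — single C goes to the following onset.
Result: ref.hwi.pru.hof.
Mapping each syllable to C/V: /ref/ → CVC, /hwi/ → CCV, /pru/ → CCV, /hof/ → CVC.

CVC.CCV.CCV.CVC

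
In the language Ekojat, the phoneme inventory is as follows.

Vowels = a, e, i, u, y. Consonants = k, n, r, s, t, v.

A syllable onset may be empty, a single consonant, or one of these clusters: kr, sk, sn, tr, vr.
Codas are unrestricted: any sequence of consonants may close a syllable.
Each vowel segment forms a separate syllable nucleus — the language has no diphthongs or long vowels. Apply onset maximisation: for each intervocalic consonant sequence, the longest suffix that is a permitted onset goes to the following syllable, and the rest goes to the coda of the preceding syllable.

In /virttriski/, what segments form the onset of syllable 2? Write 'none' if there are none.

Nuclei (vowels): i, i, i → 3 syllables.
/i…i/ gap (V1→V2): /rttr/; trying suffixes from longest down, /tr/ is the first permitted one, so coda /rt/ | onset /tr/.
/i…i/ gap (V2→V3): /sk/ — entire cluster is a permitted onset → onset /sk/, coda ∅.
Syllabification: virt.tri.ski.
Syllable 2 is /tri/: onset /tr/, nucleus /i/, coda ∅.

tr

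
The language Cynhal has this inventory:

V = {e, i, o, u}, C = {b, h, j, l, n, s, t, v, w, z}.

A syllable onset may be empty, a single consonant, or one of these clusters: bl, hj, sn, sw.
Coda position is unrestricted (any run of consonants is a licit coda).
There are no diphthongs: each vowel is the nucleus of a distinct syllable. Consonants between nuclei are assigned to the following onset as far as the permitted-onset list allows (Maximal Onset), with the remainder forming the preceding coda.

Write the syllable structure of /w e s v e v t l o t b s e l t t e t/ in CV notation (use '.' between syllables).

CVC.CVCC.CVCC.CVCC.CVC

The vowels are e, e, o, e, e — 5 nuclei, so 5 syllables.
Between /e/ (V1) and /e/ (V2): /sv/ — longest licit onset from the right is /v/, leaving /s/ as coda.
Between /e/ (V2) and /o/ (V3): /vtl/ splits as /vt/ + /l/ (/l/ is the longest suffix that is a licit onset).
Between /o/ (V3) and /e/ (V4): /tbs/ — longest licit onset from the right is /s/, leaving /tb/ as coda.
Between /e/ (V4) and /e/ (V5): /ltt/; trying suffixes from longest down, /t/ is the first permitted one, so coda /lt/ | onset /t/.
So the parse is wes.vevt.lotb.selt.tet.
Mapping each syllable to C/V: /wes/ → CVC, /vevt/ → CVCC, /lotb/ → CVCC, /selt/ → CVCC, /tet/ → CVC.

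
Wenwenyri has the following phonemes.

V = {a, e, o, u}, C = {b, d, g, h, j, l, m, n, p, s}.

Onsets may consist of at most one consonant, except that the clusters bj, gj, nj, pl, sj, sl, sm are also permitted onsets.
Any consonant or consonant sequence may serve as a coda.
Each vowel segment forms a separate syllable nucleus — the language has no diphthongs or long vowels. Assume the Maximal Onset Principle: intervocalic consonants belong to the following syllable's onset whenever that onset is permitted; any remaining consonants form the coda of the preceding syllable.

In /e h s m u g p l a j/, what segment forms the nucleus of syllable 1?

e

Nuclei (vowels): e, u, a → 3 syllables.
The first nucleus (vowel 1 from the left) is /e/.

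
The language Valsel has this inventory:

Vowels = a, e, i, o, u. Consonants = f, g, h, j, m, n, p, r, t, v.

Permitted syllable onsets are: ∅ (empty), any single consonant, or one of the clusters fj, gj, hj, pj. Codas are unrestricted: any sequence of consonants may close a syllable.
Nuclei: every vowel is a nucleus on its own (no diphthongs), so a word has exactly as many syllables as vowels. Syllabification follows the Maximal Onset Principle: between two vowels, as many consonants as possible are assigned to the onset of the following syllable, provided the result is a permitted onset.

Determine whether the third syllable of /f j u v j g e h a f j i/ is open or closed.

open

The vowels are u, e, a, i — 4 nuclei, so 4 syllables.
Between /u/ (V1) and /e/ (V2): /vjg/ splits as /vj/ + /g/ (/g/ is the longest suffix that is a licit onset).
Between /e/ (V2) and /a/ (V3): /h/ → onset of the next syllable (single consonants are always licit onsets).
Between /a/ (V3) and /i/ (V4): cluster /fj/ — /fj/ is itself a permitted onset, so the whole cluster goes right; preceding coda = ∅.
Result: fjuvj.ge.ha.fji.
Syllable 3 is /ha/; it ends in its nucleus with no coda, so it is open.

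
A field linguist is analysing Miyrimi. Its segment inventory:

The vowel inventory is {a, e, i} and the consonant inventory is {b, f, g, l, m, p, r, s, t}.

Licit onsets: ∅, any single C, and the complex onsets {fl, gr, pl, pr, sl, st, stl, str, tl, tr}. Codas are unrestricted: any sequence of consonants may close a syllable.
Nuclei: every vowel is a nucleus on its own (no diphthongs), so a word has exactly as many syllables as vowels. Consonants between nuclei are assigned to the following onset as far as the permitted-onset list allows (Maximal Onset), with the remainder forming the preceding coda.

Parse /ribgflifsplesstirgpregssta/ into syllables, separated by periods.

The vowels are i, i, e, i, e, a — 6 nuclei, so 6 syllables.
/i…i/ gap (V1→V2): /bgfl/ — longest licit onset from the right is /fl/, leaving /bg/ as coda.
/i…e/ gap (V2→V3): cluster /fspl/ — the longest permitted-onset suffix is /pl/; onset = /pl/, preceding coda = /fs/.
/e…i/ gap (V3→V4): /sst/ — longest licit onset from the right is /st/, leaving /s/ as coda.
/i…e/ gap (V4→V5): cluster /rgpr/ — the longest permitted-onset suffix is /pr/; onset = /pr/, preceding coda = /rg/.
/e…a/ gap (V5→V6): cluster /gsst/ — the longest permitted-onset suffix is /st/; onset = /st/, preceding coda = /gs/.

ribg.flifs.ples.stirg.pregs.sta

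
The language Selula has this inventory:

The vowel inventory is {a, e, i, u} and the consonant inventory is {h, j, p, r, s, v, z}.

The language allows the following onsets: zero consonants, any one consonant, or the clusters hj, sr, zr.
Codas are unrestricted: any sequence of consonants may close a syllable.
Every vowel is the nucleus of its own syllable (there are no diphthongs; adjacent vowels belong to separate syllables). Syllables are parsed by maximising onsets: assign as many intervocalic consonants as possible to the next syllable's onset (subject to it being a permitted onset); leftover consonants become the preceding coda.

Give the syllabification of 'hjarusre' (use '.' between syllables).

hja.ru.sre

Vowels present: a, u, e; each is a nucleus, giving 3 syllables.
V1 /a/ – V2 /u/: /r/ → onset of the next syllable (single consonants are always licit onsets).
V2 /u/ – V3 /e/: /sr/ is a licit onset in full, so it all attaches to the next syllable.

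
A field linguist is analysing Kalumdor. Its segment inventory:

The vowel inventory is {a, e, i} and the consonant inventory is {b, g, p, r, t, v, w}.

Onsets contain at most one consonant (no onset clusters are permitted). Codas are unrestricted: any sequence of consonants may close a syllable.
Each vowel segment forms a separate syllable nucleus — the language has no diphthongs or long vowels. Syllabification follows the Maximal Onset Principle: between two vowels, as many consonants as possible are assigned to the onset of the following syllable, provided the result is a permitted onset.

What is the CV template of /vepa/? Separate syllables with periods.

CV.CV

Vowels present: e, a; each is a nucleus, giving 2 syllables.
V1 /e/ – V2 /a/: /p/ is a single consonant, so it becomes the next onset.
Putting it together: ve.pa.
Mapping each syllable to C/V: /ve/ → CV, /pa/ → CV.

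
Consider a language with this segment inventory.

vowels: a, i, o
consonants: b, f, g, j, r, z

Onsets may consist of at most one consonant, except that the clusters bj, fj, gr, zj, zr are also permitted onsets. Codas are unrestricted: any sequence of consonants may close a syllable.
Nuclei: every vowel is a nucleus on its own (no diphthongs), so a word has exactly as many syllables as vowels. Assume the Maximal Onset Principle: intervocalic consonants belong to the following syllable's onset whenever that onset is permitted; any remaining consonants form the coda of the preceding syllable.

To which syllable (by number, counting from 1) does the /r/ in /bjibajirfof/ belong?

Vowels present: i, a, i, o; each is a nucleus, giving 4 syllables.
/i…a/ gap (V1→V2): just /b/ — single C goes to the following onset.
/a…i/ gap (V2→V3): just /j/ — single C goes to the following onset.
/i…o/ gap (V3→V4): cluster /rf/ — the longest permitted-onset suffix is /f/; onset = /f/, preceding coda = /r/.
Putting it together: bji.ba.jir.fof.
The /r/ is in the coda of syllable 3 (/jir/).

3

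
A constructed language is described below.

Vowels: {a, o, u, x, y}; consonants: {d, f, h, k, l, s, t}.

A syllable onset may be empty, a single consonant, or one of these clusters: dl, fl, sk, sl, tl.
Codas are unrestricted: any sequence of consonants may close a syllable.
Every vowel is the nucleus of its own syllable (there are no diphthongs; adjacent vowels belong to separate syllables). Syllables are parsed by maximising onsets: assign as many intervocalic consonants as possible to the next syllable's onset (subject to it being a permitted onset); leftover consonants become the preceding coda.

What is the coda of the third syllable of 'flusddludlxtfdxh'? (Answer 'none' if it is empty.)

Vowels present: u, u, x, x; each is a nucleus, giving 4 syllables.
Between /u/ (V1) and /u/ (V2): /sddl/ — longest licit onset from the right is /dl/, leaving /sd/ as coda.
Between /u/ (V2) and /x/ (V3): /dl/ — entire cluster is a permitted onset → onset /dl/, coda ∅.
Between /x/ (V3) and /x/ (V4): /tfd/ splits as /tf/ + /d/ (/d/ is the longest suffix that is a licit onset).
So the parse is flusd.dlu.dlxtf.dxh.
Syllable 3 is /dlxtf/: onset /dl/, nucleus /x/, coda /tf/.

tf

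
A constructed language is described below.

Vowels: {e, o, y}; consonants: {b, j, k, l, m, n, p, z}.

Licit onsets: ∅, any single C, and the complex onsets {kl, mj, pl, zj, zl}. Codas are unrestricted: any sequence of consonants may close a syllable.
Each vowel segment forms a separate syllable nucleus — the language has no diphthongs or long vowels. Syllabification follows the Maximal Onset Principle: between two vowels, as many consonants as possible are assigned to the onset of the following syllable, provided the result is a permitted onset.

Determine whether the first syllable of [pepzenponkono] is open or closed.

Vowels present: e, e, o, o, o; each is a nucleus, giving 5 syllables.
V1 /e/ – V2 /e/: /pz/; trying suffixes from longest down, /z/ is the first permitted one, so coda /p/ | onset /z/.
V2 /e/ – V3 /o/: /np/ splits as /n/ + /p/ (/p/ is the longest suffix that is a licit onset).
V3 /o/ – V4 /o/: cluster /nk/ — the longest permitted-onset suffix is /k/; onset = /k/, preceding coda = /n/.
V4 /o/ – V5 /o/: /n/ is a single consonant, so it becomes the next onset.
Result: pep.zen.pon.ko.no.
Syllable 1 is /pep/ with coda /p/, so it is closed.

closed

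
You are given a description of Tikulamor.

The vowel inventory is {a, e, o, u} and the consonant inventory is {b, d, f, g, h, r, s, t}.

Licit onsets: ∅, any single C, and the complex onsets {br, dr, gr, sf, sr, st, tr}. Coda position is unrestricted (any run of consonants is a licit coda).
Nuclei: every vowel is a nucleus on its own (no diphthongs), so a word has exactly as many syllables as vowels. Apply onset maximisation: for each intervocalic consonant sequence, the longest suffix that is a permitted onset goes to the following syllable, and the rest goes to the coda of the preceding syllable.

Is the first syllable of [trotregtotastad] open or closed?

open

Vowels present: o, e, o, a, a; each is a nucleus, giving 5 syllables.
σ1/σ2 boundary: /tr/ — entire cluster is a permitted onset → onset /tr/, coda ∅.
σ2/σ3 boundary: /gt/; trying suffixes from longest down, /t/ is the first permitted one, so coda /g/ | onset /t/.
σ3/σ4 boundary: /t/ → onset of the next syllable (single consonants are always licit onsets).
σ4/σ5 boundary: /st/ — entire cluster is a permitted onset → onset /st/, coda ∅.
Syllabification: tro.treg.to.ta.stad.
Syllable 1 is /tro/; it ends in its nucleus with no coda, so it is open.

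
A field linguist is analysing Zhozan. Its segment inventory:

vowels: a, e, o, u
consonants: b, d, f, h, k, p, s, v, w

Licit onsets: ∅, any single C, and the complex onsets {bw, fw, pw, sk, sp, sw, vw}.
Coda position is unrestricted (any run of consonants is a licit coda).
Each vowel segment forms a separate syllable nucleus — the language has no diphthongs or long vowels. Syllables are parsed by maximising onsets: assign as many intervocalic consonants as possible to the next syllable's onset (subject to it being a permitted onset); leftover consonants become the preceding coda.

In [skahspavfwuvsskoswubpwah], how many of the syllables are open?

Nuclei (vowels): a, a, u, o, u, a → 6 syllables.
/a…a/ gap (V1→V2): /hsp/ splits as /h/ + /sp/ (/sp/ is the longest suffix that is a licit onset).
/a…u/ gap (V2→V3): /vfw/ splits as /v/ + /fw/ (/fw/ is the longest suffix that is a licit onset).
/u…o/ gap (V3→V4): /vssk/ splits as /vs/ + /sk/ (/sk/ is the longest suffix that is a licit onset).
/o…u/ gap (V4→V5): /sw/ — entire cluster is a permitted onset → onset /sw/, coda ∅.
/u…a/ gap (V5→V6): /bpw/ — longest licit onset from the right is /pw/, leaving /b/ as coda.
Putting it together: skah.spav.fwuvs.sko.swub.pwah.
Classifying each syllable: /skah/ (closed), /spav/ (closed), /fwuvs/ (closed), /sko/ (open), /swub/ (closed), /pwah/ (closed).
Open syllables: 1.

1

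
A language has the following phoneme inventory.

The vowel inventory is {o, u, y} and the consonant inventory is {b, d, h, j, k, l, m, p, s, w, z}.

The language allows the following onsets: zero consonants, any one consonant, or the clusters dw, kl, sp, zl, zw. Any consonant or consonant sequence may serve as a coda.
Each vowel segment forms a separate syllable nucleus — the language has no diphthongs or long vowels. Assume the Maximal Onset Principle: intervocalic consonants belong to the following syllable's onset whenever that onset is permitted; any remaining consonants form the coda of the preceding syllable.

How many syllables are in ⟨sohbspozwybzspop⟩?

Nuclei (vowels): o, o, y, o → 4 syllables.

4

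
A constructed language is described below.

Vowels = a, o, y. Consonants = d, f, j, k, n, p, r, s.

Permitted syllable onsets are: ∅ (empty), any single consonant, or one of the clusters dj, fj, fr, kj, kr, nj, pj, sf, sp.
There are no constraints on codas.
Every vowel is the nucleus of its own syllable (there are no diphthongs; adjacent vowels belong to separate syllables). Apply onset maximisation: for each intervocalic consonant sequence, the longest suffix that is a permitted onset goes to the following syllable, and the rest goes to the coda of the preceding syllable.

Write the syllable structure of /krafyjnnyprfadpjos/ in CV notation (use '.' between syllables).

Nuclei (vowels): a, y, y, a, o → 5 syllables.
/a…y/ gap (V1→V2): /f/ is a single consonant, so it becomes the next onset.
/y…y/ gap (V2→V3): /jnn/ — longest licit onset from the right is /n/, leaving /jn/ as coda.
/y…a/ gap (V3→V4): cluster /prf/ — the longest permitted-onset suffix is /f/; onset = /f/, preceding coda = /pr/.
/a…o/ gap (V4→V5): /dpj/ splits as /d/ + /pj/ (/pj/ is the longest suffix that is a licit onset).
Result: kra.fyjn.nypr.fad.pjos.
Mapping each syllable to C/V: /kra/ → CCV, /fyjn/ → CVCC, /nypr/ → CVCC, /fad/ → CVC, /pjos/ → CCVC.

CCV.CVCC.CVCC.CVC.CCVC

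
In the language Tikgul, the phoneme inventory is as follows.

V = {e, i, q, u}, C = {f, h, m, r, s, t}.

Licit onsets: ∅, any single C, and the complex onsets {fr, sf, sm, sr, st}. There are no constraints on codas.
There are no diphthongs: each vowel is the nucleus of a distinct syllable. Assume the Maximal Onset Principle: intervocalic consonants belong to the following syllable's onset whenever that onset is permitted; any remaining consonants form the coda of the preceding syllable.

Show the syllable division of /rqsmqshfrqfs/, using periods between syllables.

The vowels are q, q, q — 3 nuclei, so 3 syllables.
σ1/σ2 boundary: /sm/ — entire cluster is a permitted onset → onset /sm/, coda ∅.
σ2/σ3 boundary: /shfr/ splits as /sh/ + /fr/ (/fr/ is the longest suffix that is a licit onset).

rq.smqsh.frqfs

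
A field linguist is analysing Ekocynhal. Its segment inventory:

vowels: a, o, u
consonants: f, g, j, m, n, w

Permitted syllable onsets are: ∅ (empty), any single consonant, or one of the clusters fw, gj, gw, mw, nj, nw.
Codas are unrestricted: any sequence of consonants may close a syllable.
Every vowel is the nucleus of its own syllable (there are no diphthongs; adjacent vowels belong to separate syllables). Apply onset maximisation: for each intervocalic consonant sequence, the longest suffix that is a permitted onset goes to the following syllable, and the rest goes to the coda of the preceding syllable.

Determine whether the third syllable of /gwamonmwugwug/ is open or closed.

Nuclei (vowels): a, o, u, u → 4 syllables.
V1 /a/ – V2 /o/: just /m/ — single C goes to the following onset.
V2 /o/ – V3 /u/: /nmw/; trying suffixes from longest down, /mw/ is the first permitted one, so coda /n/ | onset /mw/.
V3 /u/ – V4 /u/: /gw/ is a licit onset in full, so it all attaches to the next syllable.
So the parse is gwa.mon.mwu.gwug.
Syllable 3 is /mwu/; it ends in its nucleus with no coda, so it is open.

open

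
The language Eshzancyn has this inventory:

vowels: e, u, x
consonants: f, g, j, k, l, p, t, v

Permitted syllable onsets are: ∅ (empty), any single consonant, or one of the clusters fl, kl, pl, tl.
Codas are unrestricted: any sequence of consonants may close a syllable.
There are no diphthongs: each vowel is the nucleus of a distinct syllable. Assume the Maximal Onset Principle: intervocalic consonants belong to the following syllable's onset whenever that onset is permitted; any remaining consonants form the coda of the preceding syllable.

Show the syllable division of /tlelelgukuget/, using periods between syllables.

Vowels present: e, e, u, u, e; each is a nucleus, giving 5 syllables.
σ1/σ2 boundary: /l/ → onset of the next syllable (single consonants are always licit onsets).
σ2/σ3 boundary: /lg/; trying suffixes from longest down, /g/ is the first permitted one, so coda /l/ | onset /g/.
σ3/σ4 boundary: /k/ → onset of the next syllable (single consonants are always licit onsets).
σ4/σ5 boundary: /g/ is a single consonant, so it becomes the next onset.

tle.lel.gu.ku.get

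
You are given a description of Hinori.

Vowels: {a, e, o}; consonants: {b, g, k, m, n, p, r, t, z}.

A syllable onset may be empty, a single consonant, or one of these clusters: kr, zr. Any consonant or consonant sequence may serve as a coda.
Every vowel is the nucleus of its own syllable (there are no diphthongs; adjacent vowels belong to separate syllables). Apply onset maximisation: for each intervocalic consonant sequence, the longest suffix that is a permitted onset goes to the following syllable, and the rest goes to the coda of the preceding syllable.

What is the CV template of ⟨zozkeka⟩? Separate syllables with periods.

Nuclei (vowels): o, e, a → 3 syllables.
σ1/σ2 boundary: /zk/; trying suffixes from longest down, /k/ is the first permitted one, so coda /z/ | onset /k/.
σ2/σ3 boundary: /k/ → onset of the next syllable (single consonants are always licit onsets).
Syllabification: zoz.ke.ka.
Mapping each syllable to C/V: /zoz/ → CVC, /ke/ → CV, /ka/ → CV.

CVC.CV.CV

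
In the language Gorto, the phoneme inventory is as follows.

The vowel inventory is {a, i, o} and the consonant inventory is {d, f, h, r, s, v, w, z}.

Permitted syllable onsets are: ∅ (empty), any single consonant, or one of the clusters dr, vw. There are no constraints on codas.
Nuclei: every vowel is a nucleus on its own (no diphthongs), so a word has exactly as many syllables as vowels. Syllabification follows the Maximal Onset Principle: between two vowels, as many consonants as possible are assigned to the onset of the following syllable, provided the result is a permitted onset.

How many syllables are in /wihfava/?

The vowels are i, a, a — 3 nuclei, so 3 syllables.

3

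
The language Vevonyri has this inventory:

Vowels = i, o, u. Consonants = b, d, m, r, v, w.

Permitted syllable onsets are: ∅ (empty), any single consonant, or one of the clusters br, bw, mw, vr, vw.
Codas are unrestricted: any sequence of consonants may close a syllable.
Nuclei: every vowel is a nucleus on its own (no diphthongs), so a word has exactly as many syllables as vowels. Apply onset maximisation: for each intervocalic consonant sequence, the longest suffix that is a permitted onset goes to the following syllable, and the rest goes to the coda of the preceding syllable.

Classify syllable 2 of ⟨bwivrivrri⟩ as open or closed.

Nuclei (vowels): i, i, i → 3 syllables.
/i…i/ gap (V1→V2): /vr/ is a licit onset in full, so it all attaches to the next syllable.
/i…i/ gap (V2→V3): /vrr/ splits as /vr/ + /r/ (/r/ is the longest suffix that is a licit onset).
Putting it together: bwi.vrivr.ri.
Syllable 2 is /vrivr/ with coda /vr/, so it is closed.

closed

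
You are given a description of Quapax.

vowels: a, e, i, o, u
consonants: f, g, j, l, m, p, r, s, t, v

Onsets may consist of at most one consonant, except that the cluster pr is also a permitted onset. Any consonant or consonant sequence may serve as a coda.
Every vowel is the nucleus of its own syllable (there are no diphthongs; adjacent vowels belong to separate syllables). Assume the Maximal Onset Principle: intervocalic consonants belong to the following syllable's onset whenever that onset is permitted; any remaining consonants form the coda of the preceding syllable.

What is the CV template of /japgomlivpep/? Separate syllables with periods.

The vowels are a, o, i, e — 4 nuclei, so 4 syllables.
V1 /a/ – V2 /o/: /pg/; trying suffixes from longest down, /g/ is the first permitted one, so coda /p/ | onset /g/.
V2 /o/ – V3 /i/: /ml/ — longest licit onset from the right is /l/, leaving /m/ as coda.
V3 /i/ – V4 /e/: /vp/; trying suffixes from longest down, /p/ is the first permitted one, so coda /v/ | onset /p/.
Syllabification: jap.gom.liv.pep.
Mapping each syllable to C/V: /jap/ → CVC, /gom/ → CVC, /liv/ → CVC, /pep/ → CVC.

CVC.CVC.CVC.CVC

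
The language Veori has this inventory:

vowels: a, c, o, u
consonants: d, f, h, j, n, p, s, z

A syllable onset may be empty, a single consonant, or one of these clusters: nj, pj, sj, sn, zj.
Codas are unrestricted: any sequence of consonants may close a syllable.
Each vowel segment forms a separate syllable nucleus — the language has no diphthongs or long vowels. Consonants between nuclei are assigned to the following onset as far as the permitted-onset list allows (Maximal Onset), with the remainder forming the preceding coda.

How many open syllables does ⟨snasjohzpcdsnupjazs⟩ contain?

2

The vowels are a, o, c, u, a — 5 nuclei, so 5 syllables.
Between /a/ (V1) and /o/ (V2): /sj/ is a licit onset in full, so it all attaches to the next syllable.
Between /o/ (V2) and /c/ (V3): /hzp/ splits as /hz/ + /p/ (/p/ is the longest suffix that is a licit onset).
Between /c/ (V3) and /u/ (V4): /dsn/; trying suffixes from longest down, /sn/ is the first permitted one, so coda /d/ | onset /sn/.
Between /u/ (V4) and /a/ (V5): cluster /pj/ — /pj/ is itself a permitted onset, so the whole cluster goes right; preceding coda = ∅.
So the parse is sna.sjohz.pcd.snu.pjazs.
Classifying each syllable: /sna/ (open), /sjohz/ (closed), /pcd/ (closed), /snu/ (open), /pjazs/ (closed).
Open syllables: 2.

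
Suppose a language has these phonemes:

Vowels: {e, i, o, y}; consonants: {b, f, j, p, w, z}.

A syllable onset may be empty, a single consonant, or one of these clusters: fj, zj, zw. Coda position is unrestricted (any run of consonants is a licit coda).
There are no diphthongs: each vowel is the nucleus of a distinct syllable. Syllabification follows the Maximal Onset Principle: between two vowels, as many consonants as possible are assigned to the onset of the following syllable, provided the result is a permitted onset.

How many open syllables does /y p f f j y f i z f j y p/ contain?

Vowels present: y, y, i, y; each is a nucleus, giving 4 syllables.
σ1/σ2 boundary: /pffj/ splits as /pf/ + /fj/ (/fj/ is the longest suffix that is a licit onset).
σ2/σ3 boundary: /f/ is a single consonant, so it becomes the next onset.
σ3/σ4 boundary: /zfj/ splits as /z/ + /fj/ (/fj/ is the longest suffix that is a licit onset).
So the parse is ypf.fjy.fiz.fjyp.
Classifying each syllable: /ypf/ (closed), /fjy/ (open), /fiz/ (closed), /fjyp/ (closed).
Open syllables: 1.

1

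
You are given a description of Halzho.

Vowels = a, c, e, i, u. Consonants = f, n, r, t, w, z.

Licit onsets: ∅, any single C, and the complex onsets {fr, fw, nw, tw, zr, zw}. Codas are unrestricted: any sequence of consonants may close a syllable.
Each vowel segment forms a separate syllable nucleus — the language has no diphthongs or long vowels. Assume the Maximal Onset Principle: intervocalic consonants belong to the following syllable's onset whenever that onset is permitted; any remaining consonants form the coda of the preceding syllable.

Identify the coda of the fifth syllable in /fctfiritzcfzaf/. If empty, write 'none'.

Nuclei (vowels): c, i, i, c, a → 5 syllables.
σ1/σ2 boundary: /tf/; trying suffixes from longest down, /f/ is the first permitted one, so coda /t/ | onset /f/.
σ2/σ3 boundary: /r/ is a single consonant, so it becomes the next onset.
σ3/σ4 boundary: /tz/ splits as /t/ + /z/ (/z/ is the longest suffix that is a licit onset).
σ4/σ5 boundary: /fz/; trying suffixes from longest down, /z/ is the first permitted one, so coda /f/ | onset /z/.
Result: fct.fi.rit.zcf.zaf.
Syllable 5 is /zaf/: onset /z/, nucleus /a/, coda /f/.

f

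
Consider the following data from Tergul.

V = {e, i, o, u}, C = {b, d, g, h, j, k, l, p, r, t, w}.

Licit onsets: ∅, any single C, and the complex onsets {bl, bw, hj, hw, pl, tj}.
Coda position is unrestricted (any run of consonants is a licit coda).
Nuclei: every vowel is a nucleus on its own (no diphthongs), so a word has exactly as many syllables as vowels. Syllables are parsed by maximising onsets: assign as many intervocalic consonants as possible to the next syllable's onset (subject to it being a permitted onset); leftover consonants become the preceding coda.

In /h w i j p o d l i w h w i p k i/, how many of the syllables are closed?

The vowels are i, o, i, i, i — 5 nuclei, so 5 syllables.
V1 /i/ – V2 /o/: cluster /jp/ — the longest permitted-onset suffix is /p/; onset = /p/, preceding coda = /j/.
V2 /o/ – V3 /i/: /dl/ — longest licit onset from the right is /l/, leaving /d/ as coda.
V3 /i/ – V4 /i/: cluster /whw/ — the longest permitted-onset suffix is /hw/; onset = /hw/, preceding coda = /w/.
V4 /i/ – V5 /i/: /pk/ splits as /p/ + /k/ (/k/ is the longest suffix that is a licit onset).
So the parse is hwij.pod.liw.hwip.ki.
Classifying each syllable: /hwij/ (closed), /pod/ (closed), /liw/ (closed), /hwip/ (closed), /ki/ (open).
Closed syllables: 4.

4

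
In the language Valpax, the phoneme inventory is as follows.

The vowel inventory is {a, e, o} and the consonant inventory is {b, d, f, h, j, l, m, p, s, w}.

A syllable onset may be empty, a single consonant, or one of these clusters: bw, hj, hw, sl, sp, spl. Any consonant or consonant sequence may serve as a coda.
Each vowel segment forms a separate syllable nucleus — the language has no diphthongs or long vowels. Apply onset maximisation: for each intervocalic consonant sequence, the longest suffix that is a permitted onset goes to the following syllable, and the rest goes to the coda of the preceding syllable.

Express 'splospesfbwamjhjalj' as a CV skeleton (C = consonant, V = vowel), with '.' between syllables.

CCCV.CCVCC.CCVCC.CCVCC

Vowels present: o, e, a, a; each is a nucleus, giving 4 syllables.
V1 /o/ – V2 /e/: /sp/ is a licit onset in full, so it all attaches to the next syllable.
V2 /e/ – V3 /a/: /sfbw/; trying suffixes from longest down, /bw/ is the first permitted one, so coda /sf/ | onset /bw/.
V3 /a/ – V4 /a/: /mjhj/; trying suffixes from longest down, /hj/ is the first permitted one, so coda /mj/ | onset /hj/.
Syllabification: splo.spesf.bwamj.hjalj.
Mapping each syllable to C/V: /splo/ → CCCV, /spesf/ → CCVCC, /bwamj/ → CCVCC, /hjalj/ → CCVCC.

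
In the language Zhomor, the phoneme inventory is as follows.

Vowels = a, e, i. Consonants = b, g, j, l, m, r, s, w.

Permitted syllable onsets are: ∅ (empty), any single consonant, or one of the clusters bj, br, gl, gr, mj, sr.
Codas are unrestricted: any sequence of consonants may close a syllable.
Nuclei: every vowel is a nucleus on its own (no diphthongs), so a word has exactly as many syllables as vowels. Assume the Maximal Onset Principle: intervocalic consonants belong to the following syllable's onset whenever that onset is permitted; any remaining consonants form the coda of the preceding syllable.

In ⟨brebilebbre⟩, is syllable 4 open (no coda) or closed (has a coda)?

open

Vowels present: e, i, e, e; each is a nucleus, giving 4 syllables.
V1 /e/ – V2 /i/: /b/ → onset of the next syllable (single consonants are always licit onsets).
V2 /i/ – V3 /e/: just /l/ — single C goes to the following onset.
V3 /e/ – V4 /e/: /bbr/; trying suffixes from longest down, /br/ is the first permitted one, so coda /b/ | onset /br/.
Syllabification: bre.bi.leb.bre.
Syllable 4 is /bre/; it ends in its nucleus with no coda, so it is open.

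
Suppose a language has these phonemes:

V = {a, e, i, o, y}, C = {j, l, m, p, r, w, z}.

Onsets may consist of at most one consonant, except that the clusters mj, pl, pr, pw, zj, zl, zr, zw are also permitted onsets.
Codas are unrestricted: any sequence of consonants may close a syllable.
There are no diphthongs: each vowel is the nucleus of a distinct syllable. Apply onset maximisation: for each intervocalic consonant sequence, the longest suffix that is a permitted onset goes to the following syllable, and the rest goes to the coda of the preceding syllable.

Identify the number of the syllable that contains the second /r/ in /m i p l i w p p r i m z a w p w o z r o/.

6

The vowels are i, i, i, a, o, o — 6 nuclei, so 6 syllables.
/i…i/ gap (V1→V2): cluster /pl/ — /pl/ is itself a permitted onset, so the whole cluster goes right; preceding coda = ∅.
/i…i/ gap (V2→V3): cluster /wppr/ — the longest permitted-onset suffix is /pr/; onset = /pr/, preceding coda = /wp/.
/i…a/ gap (V3→V4): /mz/ — longest licit onset from the right is /z/, leaving /m/ as coda.
/a…o/ gap (V4→V5): cluster /wpw/ — the longest permitted-onset suffix is /pw/; onset = /pw/, preceding coda = /w/.
/o…o/ gap (V5→V6): cluster /zr/ — /zr/ is itself a permitted onset, so the whole cluster goes right; preceding coda = ∅.
Syllabification: mi.pliwp.prim.zaw.pwo.zro.
The second /r/ is in the onset of syllable 6 (/zro/).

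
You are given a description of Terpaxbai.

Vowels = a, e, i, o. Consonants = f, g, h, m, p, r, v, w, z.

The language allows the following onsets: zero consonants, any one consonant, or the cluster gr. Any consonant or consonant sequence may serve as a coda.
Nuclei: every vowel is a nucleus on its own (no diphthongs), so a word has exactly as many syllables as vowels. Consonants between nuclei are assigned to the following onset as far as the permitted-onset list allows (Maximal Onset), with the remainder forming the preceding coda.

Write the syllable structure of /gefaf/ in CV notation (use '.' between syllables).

Vowels present: e, a; each is a nucleus, giving 2 syllables.
/e…a/ gap (V1→V2): just /f/ — single C goes to the following onset.
So the parse is ge.faf.
Mapping each syllable to C/V: /ge/ → CV, /faf/ → CVC.

CV.CVC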